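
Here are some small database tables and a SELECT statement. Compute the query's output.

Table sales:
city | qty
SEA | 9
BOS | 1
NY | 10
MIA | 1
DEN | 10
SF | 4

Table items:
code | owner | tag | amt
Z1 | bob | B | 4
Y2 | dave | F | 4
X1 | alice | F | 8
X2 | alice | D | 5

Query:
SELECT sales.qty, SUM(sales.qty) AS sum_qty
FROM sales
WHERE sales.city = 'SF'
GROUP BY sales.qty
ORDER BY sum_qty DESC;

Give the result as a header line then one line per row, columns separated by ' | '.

After WHERE (1 rows):
sales.city | sales.qty
SF | 4
After GROUP BY (1 rows):
sales.qty | sum_qty
4 | 4
After ORDER BY (1 rows):
sales.qty | sum_qty
4 | 4

== RESULT ==
sales.qty | sum_qty
4 | 4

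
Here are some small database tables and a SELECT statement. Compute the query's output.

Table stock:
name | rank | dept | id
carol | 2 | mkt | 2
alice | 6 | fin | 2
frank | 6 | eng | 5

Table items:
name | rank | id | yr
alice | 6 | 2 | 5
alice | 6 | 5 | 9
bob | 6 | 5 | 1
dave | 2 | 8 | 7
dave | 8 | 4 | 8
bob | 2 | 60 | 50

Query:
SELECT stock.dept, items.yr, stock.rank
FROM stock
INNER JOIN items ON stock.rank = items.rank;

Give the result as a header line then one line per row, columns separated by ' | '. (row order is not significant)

After JOIN items (8 rows):
stock.name | stock.rank | stock.dept | stock.id | items.name | items.rank | items.id | items.yr
carol | 2 | mkt | 2 | dave | 2 | 8 | 7
carol | 2 | mkt | 2 | bob | 2 | 60 | 50
alice | 6 | fin | 2 | alice | 6 | 2 | 5
alice | 6 | fin | 2 | alice | 6 | 5 | 9
alice | 6 | fin | 2 | bob | 6 | 5 | 1
frank | 6 | eng | 5 | alice | 6 | 2 | 5
frank | 6 | eng | 5 | alice | 6 | 5 | 9
frank | 6 | eng | 5 | bob | 6 | 5 | 1
After SELECT (8 rows):
stock.dept | items.yr | stock.rank
mkt | 7 | 2
mkt | 50 | 2
fin | 5 | 6
fin | 9 | 6
fin | 1 | 6
eng | 5 | 6
eng | 9 | 6
eng | 1 | 6

== RESULT ==
stock.dept | items.yr | stock.rank
mkt | 7 | 2
mkt | 50 | 2
fin | 5 | 6
fin | 9 | 6
fin | 1 | 6
eng | 5 | 6
eng | 9 | 6
eng | 1 | 6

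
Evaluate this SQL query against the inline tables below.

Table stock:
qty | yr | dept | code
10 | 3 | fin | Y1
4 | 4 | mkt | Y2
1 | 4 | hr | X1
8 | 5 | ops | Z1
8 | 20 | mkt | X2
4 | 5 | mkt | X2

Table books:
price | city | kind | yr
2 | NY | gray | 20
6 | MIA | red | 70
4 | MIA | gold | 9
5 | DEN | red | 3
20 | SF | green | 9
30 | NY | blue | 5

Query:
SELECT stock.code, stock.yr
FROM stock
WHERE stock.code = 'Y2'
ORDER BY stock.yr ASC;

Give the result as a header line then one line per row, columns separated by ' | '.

After WHERE (1 rows):
stock.qty | stock.yr | stock.dept | stock.code
4 | 4 | mkt | Y2
After SELECT (1 rows):
stock.code | stock.yr
Y2 | 4
After ORDER BY (1 rows):
stock.code | stock.yr
Y2 | 4

== RESULT ==
stock.code | stock.yr
Y2 | 4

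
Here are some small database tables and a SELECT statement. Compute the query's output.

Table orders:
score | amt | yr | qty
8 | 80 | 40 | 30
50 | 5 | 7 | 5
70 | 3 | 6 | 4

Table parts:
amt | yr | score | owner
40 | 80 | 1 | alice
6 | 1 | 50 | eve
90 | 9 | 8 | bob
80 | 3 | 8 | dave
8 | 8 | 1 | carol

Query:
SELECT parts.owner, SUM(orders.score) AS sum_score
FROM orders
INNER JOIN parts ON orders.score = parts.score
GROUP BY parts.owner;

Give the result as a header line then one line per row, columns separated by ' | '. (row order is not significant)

== RESULT ==
parts.owner | sum_score
bob | 8
dave | 8
eve | 50

Derivation:
After JOIN parts (3 rows):
orders.score | orders.amt | orders.yr | orders.qty | parts.amt | parts.yr | parts.score | parts.owner
8 | 80 | 40 | 30 | 90 | 9 | 8 | bob
8 | 80 | 40 | 30 | 80 | 3 | 8 | dave
50 | 5 | 7 | 5 | 6 | 1 | 50 | eve
After GROUP BY (3 rows):
parts.owner | sum_score
bob | 8
dave | 8
eve | 50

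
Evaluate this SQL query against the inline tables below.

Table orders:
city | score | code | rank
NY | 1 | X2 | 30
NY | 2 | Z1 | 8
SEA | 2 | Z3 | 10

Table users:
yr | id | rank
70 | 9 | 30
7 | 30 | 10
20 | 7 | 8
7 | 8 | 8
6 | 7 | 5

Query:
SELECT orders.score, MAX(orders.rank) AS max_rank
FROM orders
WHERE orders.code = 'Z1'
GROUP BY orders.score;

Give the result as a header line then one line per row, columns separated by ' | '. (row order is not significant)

== RESULT ==
orders.score | max_rank
2 | 8

Derivation:
After WHERE (1 rows):
orders.city | orders.score | orders.code | orders.rank
NY | 2 | Z1 | 8
After GROUP BY (1 rows):
orders.score | max_rank
2 | 8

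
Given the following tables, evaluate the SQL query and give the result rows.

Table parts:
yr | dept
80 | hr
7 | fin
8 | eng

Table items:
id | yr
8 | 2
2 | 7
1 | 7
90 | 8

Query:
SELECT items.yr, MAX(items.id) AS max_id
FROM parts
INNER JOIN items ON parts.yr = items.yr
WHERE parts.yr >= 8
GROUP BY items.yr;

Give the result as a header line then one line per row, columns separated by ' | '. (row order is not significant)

== RESULT ==
items.yr | max_id
8 | 90

Derivation:
After JOIN items (3 rows):
parts.yr | parts.dept | items.id | items.yr
7 | fin | 2 | 7
7 | fin | 1 | 7
8 | eng | 90 | 8
After WHERE (1 rows):
parts.yr | parts.dept | items.id | items.yr
8 | eng | 90 | 8
After GROUP BY (1 rows):
items.yr | max_id
8 | 90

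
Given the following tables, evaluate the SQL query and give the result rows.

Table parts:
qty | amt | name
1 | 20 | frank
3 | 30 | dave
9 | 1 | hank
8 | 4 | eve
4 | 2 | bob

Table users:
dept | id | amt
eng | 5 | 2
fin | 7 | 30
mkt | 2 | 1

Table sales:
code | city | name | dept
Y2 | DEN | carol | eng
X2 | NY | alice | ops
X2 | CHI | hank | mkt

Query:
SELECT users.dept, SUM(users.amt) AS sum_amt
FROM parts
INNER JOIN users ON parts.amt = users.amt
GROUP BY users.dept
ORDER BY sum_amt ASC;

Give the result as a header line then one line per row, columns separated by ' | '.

After JOIN users (3 rows):
parts.qty | parts.amt | parts.name | users.dept | users.id | users.amt
3 | 30 | dave | fin | 7 | 30
9 | 1 | hank | mkt | 2 | 1
4 | 2 | bob | eng | 5 | 2
After GROUP BY (3 rows):
users.dept | sum_amt
fin | 30
mkt | 1
eng | 2
After ORDER BY (3 rows):
users.dept | sum_amt
mkt | 1
eng | 2
fin | 30

== RESULT ==
users.dept | sum_amt
mkt | 1
eng | 2
fin | 30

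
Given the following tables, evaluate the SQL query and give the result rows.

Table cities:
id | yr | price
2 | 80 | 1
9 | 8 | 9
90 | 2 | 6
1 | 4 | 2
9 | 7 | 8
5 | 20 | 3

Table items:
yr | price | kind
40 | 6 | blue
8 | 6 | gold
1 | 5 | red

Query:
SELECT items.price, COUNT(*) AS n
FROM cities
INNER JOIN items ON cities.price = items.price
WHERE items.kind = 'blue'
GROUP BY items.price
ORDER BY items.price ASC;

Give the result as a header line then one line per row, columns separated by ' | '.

After JOIN items (2 rows):
cities.id | cities.yr | cities.price | items.yr | items.price | items.kind
90 | 2 | 6 | 40 | 6 | blue
90 | 2 | 6 | 8 | 6 | gold
After WHERE (1 rows):
cities.id | cities.yr | cities.price | items.yr | items.price | items.kind
90 | 2 | 6 | 40 | 6 | blue
After GROUP BY (1 rows):
items.price | n
6 | 1
After ORDER BY (1 rows):
items.price | n
6 | 1

== RESULT ==
items.price | n
6 | 1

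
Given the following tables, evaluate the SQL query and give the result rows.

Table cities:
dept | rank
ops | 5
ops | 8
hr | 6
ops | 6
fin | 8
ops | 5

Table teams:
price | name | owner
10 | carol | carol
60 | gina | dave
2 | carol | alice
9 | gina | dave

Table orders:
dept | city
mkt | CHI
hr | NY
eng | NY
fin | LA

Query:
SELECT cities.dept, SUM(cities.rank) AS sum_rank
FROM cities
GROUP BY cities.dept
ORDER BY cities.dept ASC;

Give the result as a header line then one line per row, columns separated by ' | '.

After GROUP BY (3 rows):
cities.dept | sum_rank
ops | 24
hr | 6
fin | 8
After ORDER BY (3 rows):
cities.dept | sum_rank
fin | 8
hr | 6
ops | 24

== RESULT ==
cities.dept | sum_rank
fin | 8
hr | 6
ops | 24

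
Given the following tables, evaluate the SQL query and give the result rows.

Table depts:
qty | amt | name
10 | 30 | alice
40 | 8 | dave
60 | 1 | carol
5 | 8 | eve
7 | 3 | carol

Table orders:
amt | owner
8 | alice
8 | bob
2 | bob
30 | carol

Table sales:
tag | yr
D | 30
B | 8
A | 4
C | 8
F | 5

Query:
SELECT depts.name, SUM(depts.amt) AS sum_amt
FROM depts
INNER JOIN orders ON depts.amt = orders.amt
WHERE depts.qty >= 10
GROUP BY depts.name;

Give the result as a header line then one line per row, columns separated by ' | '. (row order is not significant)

== RESULT ==
depts.name | sum_amt
alice | 30
dave | 16

Derivation:
After JOIN orders (5 rows):
depts.qty | depts.amt | depts.name | orders.amt | orders.owner
10 | 30 | alice | 30 | carol
40 | 8 | dave | 8 | alice
40 | 8 | dave | 8 | bob
5 | 8 | eve | 8 | alice
5 | 8 | eve | 8 | bob
After WHERE (3 rows):
depts.qty | depts.amt | depts.name | orders.amt | orders.owner
10 | 30 | alice | 30 | carol
40 | 8 | dave | 8 | alice
40 | 8 | dave | 8 | bob
After GROUP BY (2 rows):
depts.name | sum_amt
alice | 30
dave | 16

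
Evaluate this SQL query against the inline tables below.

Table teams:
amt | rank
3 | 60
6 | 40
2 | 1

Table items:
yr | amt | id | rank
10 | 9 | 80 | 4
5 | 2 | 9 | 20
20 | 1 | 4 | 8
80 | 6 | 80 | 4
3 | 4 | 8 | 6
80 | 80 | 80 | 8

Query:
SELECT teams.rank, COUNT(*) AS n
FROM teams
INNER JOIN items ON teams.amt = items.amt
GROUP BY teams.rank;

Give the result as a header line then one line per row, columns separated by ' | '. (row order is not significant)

After JOIN items (2 rows):
teams.amt | teams.rank | items.yr | items.amt | items.id | items.rank
6 | 40 | 80 | 6 | 80 | 4
2 | 1 | 5 | 2 | 9 | 20
After GROUP BY (2 rows):
teams.rank | n
40 | 1
1 | 1

== RESULT ==
teams.rank | n
40 | 1
1 | 1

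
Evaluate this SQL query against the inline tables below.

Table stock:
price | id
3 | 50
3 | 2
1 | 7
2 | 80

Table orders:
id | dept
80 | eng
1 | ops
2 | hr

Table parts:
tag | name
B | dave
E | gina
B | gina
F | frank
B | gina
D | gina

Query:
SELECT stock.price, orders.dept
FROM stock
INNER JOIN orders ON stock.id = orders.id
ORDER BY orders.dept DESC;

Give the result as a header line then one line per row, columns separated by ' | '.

== RESULT ==
stock.price | orders.dept
3 | hr
2 | eng

Derivation:
After JOIN orders (2 rows):
stock.price | stock.id | orders.id | orders.dept
3 | 2 | 2 | hr
2 | 80 | 80 | eng
After SELECT (2 rows):
stock.price | orders.dept
3 | hr
2 | eng
After ORDER BY (2 rows):
stock.price | orders.dept
3 | hr
2 | eng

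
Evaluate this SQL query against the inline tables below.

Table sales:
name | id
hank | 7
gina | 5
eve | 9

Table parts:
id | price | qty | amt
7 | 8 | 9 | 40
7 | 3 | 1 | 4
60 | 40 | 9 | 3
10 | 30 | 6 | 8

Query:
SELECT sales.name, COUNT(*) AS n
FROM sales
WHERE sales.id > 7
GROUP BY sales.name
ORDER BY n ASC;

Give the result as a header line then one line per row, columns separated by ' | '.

== RESULT ==
sales.name | n
eve | 1

Derivation:
After WHERE (1 rows):
sales.name | sales.id
eve | 9
After GROUP BY (1 rows):
sales.name | n
eve | 1
After ORDER BY (1 rows):
sales.name | n
eve | 1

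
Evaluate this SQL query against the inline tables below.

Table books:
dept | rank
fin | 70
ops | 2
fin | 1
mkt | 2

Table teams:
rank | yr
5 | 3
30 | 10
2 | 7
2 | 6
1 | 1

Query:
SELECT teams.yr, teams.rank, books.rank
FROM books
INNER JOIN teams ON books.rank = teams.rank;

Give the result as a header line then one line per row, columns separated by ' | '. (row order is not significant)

== RESULT ==
teams.yr | teams.rank | books.rank
7 | 2 | 2
6 | 2 | 2
1 | 1 | 1
7 | 2 | 2
6 | 2 | 2

Derivation:
After JOIN teams (5 rows):
books.dept | books.rank | teams.rank | teams.yr
ops | 2 | 2 | 7
ops | 2 | 2 | 6
fin | 1 | 1 | 1
mkt | 2 | 2 | 7
mkt | 2 | 2 | 6
After SELECT (5 rows):
teams.yr | teams.rank | books.rank
7 | 2 | 2
6 | 2 | 2
1 | 1 | 1
7 | 2 | 2
6 | 2 | 2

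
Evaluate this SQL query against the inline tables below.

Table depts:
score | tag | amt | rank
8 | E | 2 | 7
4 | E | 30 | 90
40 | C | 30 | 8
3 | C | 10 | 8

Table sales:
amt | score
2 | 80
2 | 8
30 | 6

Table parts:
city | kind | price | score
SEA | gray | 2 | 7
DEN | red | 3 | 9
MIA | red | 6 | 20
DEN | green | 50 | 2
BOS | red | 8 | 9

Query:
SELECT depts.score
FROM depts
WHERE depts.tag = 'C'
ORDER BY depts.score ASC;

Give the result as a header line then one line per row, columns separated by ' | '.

After WHERE (2 rows):
depts.score | depts.tag | depts.amt | depts.rank
40 | C | 30 | 8
3 | C | 10 | 8
After SELECT (2 rows):
depts.score
40
3
After ORDER BY (2 rows):
depts.score
3
40

== RESULT ==
depts.score
3
40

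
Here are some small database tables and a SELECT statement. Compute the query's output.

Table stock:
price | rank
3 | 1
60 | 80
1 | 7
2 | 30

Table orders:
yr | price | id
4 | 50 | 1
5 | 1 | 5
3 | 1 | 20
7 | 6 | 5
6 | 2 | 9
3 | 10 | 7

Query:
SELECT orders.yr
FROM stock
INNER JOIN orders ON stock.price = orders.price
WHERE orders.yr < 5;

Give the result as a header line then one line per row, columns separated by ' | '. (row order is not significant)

== RESULT ==
orders.yr
3

Derivation:
After JOIN orders (3 rows):
stock.price | stock.rank | orders.yr | orders.price | orders.id
1 | 7 | 5 | 1 | 5
1 | 7 | 3 | 1 | 20
2 | 30 | 6 | 2 | 9
After WHERE (1 rows):
stock.price | stock.rank | orders.yr | orders.price | orders.id
1 | 7 | 3 | 1 | 20
After SELECT (1 rows):
orders.yr
3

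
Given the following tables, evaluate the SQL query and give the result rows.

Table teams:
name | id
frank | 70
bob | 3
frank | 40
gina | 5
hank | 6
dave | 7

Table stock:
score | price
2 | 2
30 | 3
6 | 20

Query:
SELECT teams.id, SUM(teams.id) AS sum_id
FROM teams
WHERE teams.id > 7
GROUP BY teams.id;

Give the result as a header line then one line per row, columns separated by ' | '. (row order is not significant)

After WHERE (2 rows):
teams.name | teams.id
frank | 70
frank | 40
After GROUP BY (2 rows):
teams.id | sum_id
70 | 70
40 | 40

== RESULT ==
teams.id | sum_id
70 | 70
40 | 40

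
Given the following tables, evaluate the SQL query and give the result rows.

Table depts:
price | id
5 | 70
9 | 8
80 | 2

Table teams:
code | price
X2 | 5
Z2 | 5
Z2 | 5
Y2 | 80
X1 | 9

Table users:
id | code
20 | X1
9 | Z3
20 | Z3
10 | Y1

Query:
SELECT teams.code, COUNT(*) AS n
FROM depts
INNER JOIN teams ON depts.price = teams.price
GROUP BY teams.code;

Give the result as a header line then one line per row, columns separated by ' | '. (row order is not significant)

After JOIN teams (5 rows):
depts.price | depts.id | teams.code | teams.price
5 | 70 | X2 | 5
5 | 70 | Z2 | 5
5 | 70 | Z2 | 5
9 | 8 | X1 | 9
80 | 2 | Y2 | 80
After GROUP BY (4 rows):
teams.code | n
X2 | 1
Z2 | 2
X1 | 1
Y2 | 1

== RESULT ==
teams.code | n
X2 | 1
Z2 | 2
X1 | 1
Y2 | 1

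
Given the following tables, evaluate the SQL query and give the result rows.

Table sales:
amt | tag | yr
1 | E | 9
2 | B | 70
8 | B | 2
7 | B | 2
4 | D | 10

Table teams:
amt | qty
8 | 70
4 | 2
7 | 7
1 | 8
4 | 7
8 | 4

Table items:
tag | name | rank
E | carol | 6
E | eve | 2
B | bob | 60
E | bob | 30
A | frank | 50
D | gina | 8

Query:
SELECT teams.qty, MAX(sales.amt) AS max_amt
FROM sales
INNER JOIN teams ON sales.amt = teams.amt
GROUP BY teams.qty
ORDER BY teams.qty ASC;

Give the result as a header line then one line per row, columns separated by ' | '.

== RESULT ==
teams.qty | max_amt
2 | 4
4 | 8
7 | 7
8 | 1
70 | 8

Derivation:
After JOIN teams (6 rows):
sales.amt | sales.tag | sales.yr | teams.amt | teams.qty
1 | E | 9 | 1 | 8
8 | B | 2 | 8 | 70
8 | B | 2 | 8 | 4
7 | B | 2 | 7 | 7
4 | D | 10 | 4 | 2
4 | D | 10 | 4 | 7
After GROUP BY (5 rows):
teams.qty | max_amt
8 | 1
70 | 8
4 | 8
7 | 7
2 | 4
After ORDER BY (5 rows):
teams.qty | max_amt
2 | 4
4 | 8
7 | 7
8 | 1
70 | 8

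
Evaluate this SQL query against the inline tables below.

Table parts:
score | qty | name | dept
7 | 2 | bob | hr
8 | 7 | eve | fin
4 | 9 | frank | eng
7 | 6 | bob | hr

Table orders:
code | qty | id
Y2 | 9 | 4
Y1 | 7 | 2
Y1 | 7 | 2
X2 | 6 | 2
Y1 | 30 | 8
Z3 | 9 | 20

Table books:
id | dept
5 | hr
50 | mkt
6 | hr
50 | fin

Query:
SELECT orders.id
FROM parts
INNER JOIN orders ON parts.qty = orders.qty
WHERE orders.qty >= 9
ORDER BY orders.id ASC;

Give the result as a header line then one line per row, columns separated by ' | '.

== RESULT ==
orders.id
4
20

Derivation:
After JOIN orders (5 rows):
parts.score | parts.qty | parts.name | parts.dept | orders.code | orders.qty | orders.id
8 | 7 | eve | fin | Y1 | 7 | 2
8 | 7 | eve | fin | Y1 | 7 | 2
4 | 9 | frank | eng | Y2 | 9 | 4
4 | 9 | frank | eng | Z3 | 9 | 20
7 | 6 | bob | hr | X2 | 6 | 2
After WHERE (2 rows):
parts.score | parts.qty | parts.name | parts.dept | orders.code | orders.qty | orders.id
4 | 9 | frank | eng | Y2 | 9 | 4
4 | 9 | frank | eng | Z3 | 9 | 20
After SELECT (2 rows):
orders.id
4
20
After ORDER BY (2 rows):
orders.id
4
20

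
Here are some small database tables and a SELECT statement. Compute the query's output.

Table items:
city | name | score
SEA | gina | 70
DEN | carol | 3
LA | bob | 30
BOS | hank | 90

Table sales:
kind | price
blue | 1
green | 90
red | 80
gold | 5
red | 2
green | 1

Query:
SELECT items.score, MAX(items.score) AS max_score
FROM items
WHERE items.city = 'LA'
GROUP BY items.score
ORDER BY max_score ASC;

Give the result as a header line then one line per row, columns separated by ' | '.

After WHERE (1 rows):
items.city | items.name | items.score
LA | bob | 30
After GROUP BY (1 rows):
items.score | max_score
30 | 30
After ORDER BY (1 rows):
items.score | max_score
30 | 30

== RESULT ==
items.score | max_score
30 | 30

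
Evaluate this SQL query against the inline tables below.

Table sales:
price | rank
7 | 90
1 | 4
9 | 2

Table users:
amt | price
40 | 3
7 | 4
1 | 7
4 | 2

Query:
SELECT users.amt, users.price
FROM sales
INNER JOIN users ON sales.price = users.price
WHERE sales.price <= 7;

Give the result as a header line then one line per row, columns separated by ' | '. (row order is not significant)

After JOIN users (1 rows):
sales.price | sales.rank | users.amt | users.price
7 | 90 | 1 | 7
After WHERE (1 rows):
sales.price | sales.rank | users.amt | users.price
7 | 90 | 1 | 7
After SELECT (1 rows):
users.amt | users.price
1 | 7

== RESULT ==
users.amt | users.price
1 | 7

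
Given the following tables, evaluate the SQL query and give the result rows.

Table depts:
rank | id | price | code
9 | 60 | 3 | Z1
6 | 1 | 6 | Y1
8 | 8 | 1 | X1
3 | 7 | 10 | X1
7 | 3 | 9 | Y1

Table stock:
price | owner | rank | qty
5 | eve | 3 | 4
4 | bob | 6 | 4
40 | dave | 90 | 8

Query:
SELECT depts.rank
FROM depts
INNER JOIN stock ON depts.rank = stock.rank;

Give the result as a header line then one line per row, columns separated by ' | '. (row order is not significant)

After JOIN stock (2 rows):
depts.rank | depts.id | depts.price | depts.code | stock.price | stock.owner | stock.rank | stock.qty
6 | 1 | 6 | Y1 | 4 | bob | 6 | 4
3 | 7 | 10 | X1 | 5 | eve | 3 | 4
After SELECT (2 rows):
depts.rank
6
3

== RESULT ==
depts.rank
6
3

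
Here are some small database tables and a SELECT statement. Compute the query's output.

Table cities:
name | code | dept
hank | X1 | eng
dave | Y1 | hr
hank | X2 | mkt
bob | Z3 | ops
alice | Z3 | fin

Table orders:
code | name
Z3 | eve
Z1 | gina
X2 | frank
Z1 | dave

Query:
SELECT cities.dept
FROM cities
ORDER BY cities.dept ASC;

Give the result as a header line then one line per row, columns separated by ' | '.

== RESULT ==
cities.dept
eng
fin
hr
mkt
ops

Derivation:
After SELECT (5 rows):
cities.dept
eng
hr
mkt
ops
fin
After ORDER BY (5 rows):
cities.dept
eng
fin
hr
mkt
ops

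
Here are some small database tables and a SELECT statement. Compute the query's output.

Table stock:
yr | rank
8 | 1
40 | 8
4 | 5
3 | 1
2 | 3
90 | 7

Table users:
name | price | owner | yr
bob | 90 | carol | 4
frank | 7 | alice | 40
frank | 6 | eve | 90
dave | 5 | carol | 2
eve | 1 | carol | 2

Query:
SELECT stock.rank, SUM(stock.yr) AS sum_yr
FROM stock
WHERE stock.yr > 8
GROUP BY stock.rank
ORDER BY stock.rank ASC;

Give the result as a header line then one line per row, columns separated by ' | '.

== RESULT ==
stock.rank | sum_yr
7 | 90
8 | 40

Derivation:
After WHERE (2 rows):
stock.yr | stock.rank
40 | 8
90 | 7
After GROUP BY (2 rows):
stock.rank | sum_yr
8 | 40
7 | 90
After ORDER BY (2 rows):
stock.rank | sum_yr
7 | 90
8 | 40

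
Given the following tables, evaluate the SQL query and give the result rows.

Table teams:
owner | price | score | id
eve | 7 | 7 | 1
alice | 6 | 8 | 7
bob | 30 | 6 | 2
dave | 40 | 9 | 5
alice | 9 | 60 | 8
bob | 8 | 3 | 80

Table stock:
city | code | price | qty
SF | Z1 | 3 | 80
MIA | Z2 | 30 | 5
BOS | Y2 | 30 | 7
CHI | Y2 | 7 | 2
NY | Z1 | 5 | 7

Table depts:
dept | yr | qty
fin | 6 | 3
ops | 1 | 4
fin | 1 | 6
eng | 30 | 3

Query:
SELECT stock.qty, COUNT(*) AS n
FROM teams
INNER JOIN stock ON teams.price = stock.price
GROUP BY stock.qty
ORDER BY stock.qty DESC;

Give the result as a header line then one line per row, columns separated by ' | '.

After JOIN stock (3 rows):
teams.owner | teams.price | teams.score | teams.id | stock.city | stock.code | stock.price | stock.qty
eve | 7 | 7 | 1 | CHI | Y2 | 7 | 2
bob | 30 | 6 | 2 | MIA | Z2 | 30 | 5
bob | 30 | 6 | 2 | BOS | Y2 | 30 | 7
After GROUP BY (3 rows):
stock.qty | n
2 | 1
5 | 1
7 | 1
After ORDER BY (3 rows):
stock.qty | n
7 | 1
5 | 1
2 | 1

== RESULT ==
stock.qty | n
7 | 1
5 | 1
2 | 1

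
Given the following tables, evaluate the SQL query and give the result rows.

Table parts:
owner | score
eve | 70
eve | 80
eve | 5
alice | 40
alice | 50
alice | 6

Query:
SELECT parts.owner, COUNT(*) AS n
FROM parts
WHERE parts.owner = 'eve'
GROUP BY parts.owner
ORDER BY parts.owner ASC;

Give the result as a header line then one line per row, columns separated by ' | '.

== RESULT ==
parts.owner | n
eve | 3

Derivation:
After WHERE (3 rows):
parts.owner | parts.score
eve | 70
eve | 80
eve | 5
After GROUP BY (1 rows):
parts.owner | n
eve | 3
After ORDER BY (1 rows):
parts.owner | n
eve | 3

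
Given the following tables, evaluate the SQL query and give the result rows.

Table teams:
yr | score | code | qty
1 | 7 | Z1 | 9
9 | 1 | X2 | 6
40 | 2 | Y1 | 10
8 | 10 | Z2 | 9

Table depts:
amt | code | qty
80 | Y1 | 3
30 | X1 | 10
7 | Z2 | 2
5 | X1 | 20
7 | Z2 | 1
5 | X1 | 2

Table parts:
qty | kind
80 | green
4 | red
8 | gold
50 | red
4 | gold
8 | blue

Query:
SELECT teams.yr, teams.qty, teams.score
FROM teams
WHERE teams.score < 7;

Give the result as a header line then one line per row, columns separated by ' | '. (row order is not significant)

== RESULT ==
teams.yr | teams.qty | teams.score
9 | 6 | 1
40 | 10 | 2

Derivation:
After WHERE (2 rows):
teams.yr | teams.score | teams.code | teams.qty
9 | 1 | X2 | 6
40 | 2 | Y1 | 10
After SELECT (2 rows):
teams.yr | teams.qty | teams.score
9 | 6 | 1
40 | 10 | 2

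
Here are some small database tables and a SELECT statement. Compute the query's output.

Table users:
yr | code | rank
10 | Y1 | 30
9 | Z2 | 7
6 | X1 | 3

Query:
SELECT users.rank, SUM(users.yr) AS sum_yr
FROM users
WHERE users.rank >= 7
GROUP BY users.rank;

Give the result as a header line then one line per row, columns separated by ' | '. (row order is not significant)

After WHERE (2 rows):
users.yr | users.code | users.rank
10 | Y1 | 30
9 | Z2 | 7
After GROUP BY (2 rows):
users.rank | sum_yr
30 | 10
7 | 9

== RESULT ==
users.rank | sum_yr
30 | 10
7 | 9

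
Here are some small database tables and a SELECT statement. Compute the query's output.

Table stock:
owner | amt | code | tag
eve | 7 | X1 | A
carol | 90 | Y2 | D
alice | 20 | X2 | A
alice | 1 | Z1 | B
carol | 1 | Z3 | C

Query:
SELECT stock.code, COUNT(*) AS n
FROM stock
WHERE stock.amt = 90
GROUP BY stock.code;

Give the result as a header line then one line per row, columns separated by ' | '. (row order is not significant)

After WHERE (1 rows):
stock.owner | stock.amt | stock.code | stock.tag
carol | 90 | Y2 | D
After GROUP BY (1 rows):
stock.code | n
Y2 | 1

== RESULT ==
stock.code | n
Y2 | 1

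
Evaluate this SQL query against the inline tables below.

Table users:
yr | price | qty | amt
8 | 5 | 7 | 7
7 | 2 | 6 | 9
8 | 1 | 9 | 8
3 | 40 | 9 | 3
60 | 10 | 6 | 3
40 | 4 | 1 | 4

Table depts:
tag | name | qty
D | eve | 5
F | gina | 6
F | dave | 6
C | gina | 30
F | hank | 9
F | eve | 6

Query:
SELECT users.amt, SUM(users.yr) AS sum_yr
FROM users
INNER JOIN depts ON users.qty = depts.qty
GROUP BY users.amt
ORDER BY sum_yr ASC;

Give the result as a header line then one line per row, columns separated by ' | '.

== RESULT ==
users.amt | sum_yr
8 | 8
9 | 21
3 | 183

Derivation:
After JOIN depts (8 rows):
users.yr | users.price | users.qty | users.amt | depts.tag | depts.name | depts.qty
7 | 2 | 6 | 9 | F | gina | 6
7 | 2 | 6 | 9 | F | dave | 6
7 | 2 | 6 | 9 | F | eve | 6
8 | 1 | 9 | 8 | F | hank | 9
3 | 40 | 9 | 3 | F | hank | 9
60 | 10 | 6 | 3 | F | gina | 6
60 | 10 | 6 | 3 | F | dave | 6
60 | 10 | 6 | 3 | F | eve | 6
After GROUP BY (3 rows):
users.amt | sum_yr
9 | 21
8 | 8
3 | 183
After ORDER BY (3 rows):
users.amt | sum_yr
8 | 8
9 | 21
3 | 183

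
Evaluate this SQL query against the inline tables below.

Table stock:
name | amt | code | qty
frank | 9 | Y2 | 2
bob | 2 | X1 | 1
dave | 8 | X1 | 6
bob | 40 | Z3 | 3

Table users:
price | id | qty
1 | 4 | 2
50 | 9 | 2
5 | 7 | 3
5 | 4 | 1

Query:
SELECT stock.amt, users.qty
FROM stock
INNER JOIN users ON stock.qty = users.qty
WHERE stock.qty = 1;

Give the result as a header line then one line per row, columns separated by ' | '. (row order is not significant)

After JOIN users (4 rows):
stock.name | stock.amt | stock.code | stock.qty | users.price | users.id | users.qty
frank | 9 | Y2 | 2 | 1 | 4 | 2
frank | 9 | Y2 | 2 | 50 | 9 | 2
bob | 2 | X1 | 1 | 5 | 4 | 1
bob | 40 | Z3 | 3 | 5 | 7 | 3
After WHERE (1 rows):
stock.name | stock.amt | stock.code | stock.qty | users.price | users.id | users.qty
bob | 2 | X1 | 1 | 5 | 4 | 1
After SELECT (1 rows):
stock.amt | users.qty
2 | 1

== RESULT ==
stock.amt | users.qty
2 | 1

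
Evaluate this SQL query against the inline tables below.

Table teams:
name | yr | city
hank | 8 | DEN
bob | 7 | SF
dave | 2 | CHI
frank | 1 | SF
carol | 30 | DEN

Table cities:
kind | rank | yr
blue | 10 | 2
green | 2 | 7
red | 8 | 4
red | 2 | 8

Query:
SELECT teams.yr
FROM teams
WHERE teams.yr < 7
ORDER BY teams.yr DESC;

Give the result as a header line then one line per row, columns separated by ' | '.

After WHERE (2 rows):
teams.name | teams.yr | teams.city
dave | 2 | CHI
frank | 1 | SF
After SELECT (2 rows):
teams.yr
2
1
After ORDER BY (2 rows):
teams.yr
2
1

== RESULT ==
teams.yr
2
1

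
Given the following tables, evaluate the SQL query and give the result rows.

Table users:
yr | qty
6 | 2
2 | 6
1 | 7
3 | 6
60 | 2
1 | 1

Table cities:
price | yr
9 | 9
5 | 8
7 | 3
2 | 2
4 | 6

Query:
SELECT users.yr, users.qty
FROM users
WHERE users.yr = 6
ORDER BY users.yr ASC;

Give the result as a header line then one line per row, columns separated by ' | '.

== RESULT ==
users.yr | users.qty
6 | 2

Derivation:
After WHERE (1 rows):
users.yr | users.qty
6 | 2
After SELECT (1 rows):
users.yr | users.qty
6 | 2
After ORDER BY (1 rows):
users.yr | users.qty
6 | 2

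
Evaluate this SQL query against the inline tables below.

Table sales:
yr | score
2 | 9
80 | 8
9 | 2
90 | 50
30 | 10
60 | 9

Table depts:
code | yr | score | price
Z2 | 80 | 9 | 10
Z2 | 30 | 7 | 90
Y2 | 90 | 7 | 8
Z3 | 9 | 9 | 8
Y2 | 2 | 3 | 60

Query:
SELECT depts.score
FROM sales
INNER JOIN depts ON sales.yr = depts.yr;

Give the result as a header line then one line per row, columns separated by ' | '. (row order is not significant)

== RESULT ==
depts.score
3
9
9
7
7

Derivation:
After JOIN depts (5 rows):
sales.yr | sales.score | depts.code | depts.yr | depts.score | depts.price
2 | 9 | Y2 | 2 | 3 | 60
80 | 8 | Z2 | 80 | 9 | 10
9 | 2 | Z3 | 9 | 9 | 8
90 | 50 | Y2 | 90 | 7 | 8
30 | 10 | Z2 | 30 | 7 | 90
After SELECT (5 rows):
depts.score
3
9
9
7
7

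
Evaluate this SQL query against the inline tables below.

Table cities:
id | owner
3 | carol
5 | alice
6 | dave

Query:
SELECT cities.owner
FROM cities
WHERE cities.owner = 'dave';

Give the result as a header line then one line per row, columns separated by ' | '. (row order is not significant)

After WHERE (1 rows):
cities.id | cities.owner
6 | dave
After SELECT (1 rows):
cities.owner
dave

== RESULT ==
cities.owner
dave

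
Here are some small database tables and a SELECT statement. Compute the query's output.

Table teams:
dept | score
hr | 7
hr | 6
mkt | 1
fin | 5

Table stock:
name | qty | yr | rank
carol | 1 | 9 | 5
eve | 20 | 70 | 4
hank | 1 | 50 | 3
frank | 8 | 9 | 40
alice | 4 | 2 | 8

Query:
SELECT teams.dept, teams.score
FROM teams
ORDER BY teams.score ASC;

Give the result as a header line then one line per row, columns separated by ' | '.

After SELECT (4 rows):
teams.dept | teams.score
hr | 7
hr | 6
mkt | 1
fin | 5
After ORDER BY (4 rows):
teams.dept | teams.score
mkt | 1
fin | 5
hr | 6
hr | 7

== RESULT ==
teams.dept | teams.score
mkt | 1
fin | 5
hr | 6
hr | 7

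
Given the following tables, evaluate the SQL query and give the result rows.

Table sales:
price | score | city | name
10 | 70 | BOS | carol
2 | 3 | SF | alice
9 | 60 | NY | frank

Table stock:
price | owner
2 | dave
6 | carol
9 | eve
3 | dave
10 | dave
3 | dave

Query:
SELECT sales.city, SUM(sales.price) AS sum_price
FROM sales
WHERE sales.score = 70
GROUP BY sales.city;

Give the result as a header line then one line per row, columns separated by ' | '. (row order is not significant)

== RESULT ==
sales.city | sum_price
BOS | 10

Derivation:
After WHERE (1 rows):
sales.price | sales.score | sales.city | sales.name
10 | 70 | BOS | carol
After GROUP BY (1 rows):
sales.city | sum_price
BOS | 10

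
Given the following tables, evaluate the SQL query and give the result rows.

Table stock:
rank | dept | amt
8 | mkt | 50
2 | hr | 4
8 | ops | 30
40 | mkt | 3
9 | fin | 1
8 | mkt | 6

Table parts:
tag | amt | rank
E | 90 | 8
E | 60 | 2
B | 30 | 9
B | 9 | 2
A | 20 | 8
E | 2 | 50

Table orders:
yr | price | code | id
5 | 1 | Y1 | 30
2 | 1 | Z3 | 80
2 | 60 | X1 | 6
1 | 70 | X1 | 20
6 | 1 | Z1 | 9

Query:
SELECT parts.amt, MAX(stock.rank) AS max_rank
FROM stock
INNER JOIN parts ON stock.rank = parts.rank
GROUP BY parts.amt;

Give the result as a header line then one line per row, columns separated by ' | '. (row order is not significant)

== RESULT ==
parts.amt | max_rank
90 | 8
20 | 8
60 | 2
9 | 2
30 | 9

Derivation:
After JOIN parts (9 rows):
stock.rank | stock.dept | stock.amt | parts.tag | parts.amt | parts.rank
8 | mkt | 50 | E | 90 | 8
8 | mkt | 50 | A | 20 | 8
2 | hr | 4 | E | 60 | 2
2 | hr | 4 | B | 9 | 2
8 | ops | 30 | E | 90 | 8
8 | ops | 30 | A | 20 | 8
9 | fin | 1 | B | 30 | 9
8 | mkt | 6 | E | 90 | 8
8 | mkt | 6 | A | 20 | 8
After GROUP BY (5 rows):
parts.amt | max_rank
90 | 8
20 | 8
60 | 2
9 | 2
30 | 9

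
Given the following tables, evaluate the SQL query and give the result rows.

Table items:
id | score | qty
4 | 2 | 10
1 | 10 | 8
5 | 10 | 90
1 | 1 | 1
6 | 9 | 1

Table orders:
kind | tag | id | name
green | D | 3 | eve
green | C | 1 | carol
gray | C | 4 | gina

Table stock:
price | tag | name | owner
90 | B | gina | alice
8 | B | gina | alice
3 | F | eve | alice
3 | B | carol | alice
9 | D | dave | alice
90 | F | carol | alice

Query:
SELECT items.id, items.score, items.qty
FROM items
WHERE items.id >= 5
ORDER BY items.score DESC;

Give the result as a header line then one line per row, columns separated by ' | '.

== RESULT ==
items.id | items.score | items.qty
5 | 10 | 90
6 | 9 | 1

Derivation:
After WHERE (2 rows):
items.id | items.score | items.qty
5 | 10 | 90
6 | 9 | 1
After SELECT (2 rows):
items.id | items.score | items.qty
5 | 10 | 90
6 | 9 | 1
After ORDER BY (2 rows):
items.id | items.score | items.qty
5 | 10 | 90
6 | 9 | 1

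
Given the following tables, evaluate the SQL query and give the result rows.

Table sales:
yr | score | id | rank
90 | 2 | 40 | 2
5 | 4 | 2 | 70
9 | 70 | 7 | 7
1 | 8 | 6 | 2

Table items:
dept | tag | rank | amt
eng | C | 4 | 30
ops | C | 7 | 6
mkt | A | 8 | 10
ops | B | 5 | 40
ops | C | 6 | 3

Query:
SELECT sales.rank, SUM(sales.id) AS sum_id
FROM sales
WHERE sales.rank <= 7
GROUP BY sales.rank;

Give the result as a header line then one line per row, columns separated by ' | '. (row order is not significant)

After WHERE (3 rows):
sales.yr | sales.score | sales.id | sales.rank
90 | 2 | 40 | 2
9 | 70 | 7 | 7
1 | 8 | 6 | 2
After GROUP BY (2 rows):
sales.rank | sum_id
2 | 46
7 | 7

== RESULT ==
sales.rank | sum_id
2 | 46
7 | 7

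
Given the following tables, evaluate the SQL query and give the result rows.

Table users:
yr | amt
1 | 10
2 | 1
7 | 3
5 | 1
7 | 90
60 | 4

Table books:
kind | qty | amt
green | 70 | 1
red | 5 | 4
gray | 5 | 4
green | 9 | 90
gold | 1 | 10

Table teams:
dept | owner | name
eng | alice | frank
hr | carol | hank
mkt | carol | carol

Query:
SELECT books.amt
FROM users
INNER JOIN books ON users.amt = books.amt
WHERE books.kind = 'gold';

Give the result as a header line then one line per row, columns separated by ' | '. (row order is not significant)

After JOIN books (6 rows):
users.yr | users.amt | books.kind | books.qty | books.amt
1 | 10 | gold | 1 | 10
2 | 1 | green | 70 | 1
5 | 1 | green | 70 | 1
7 | 90 | green | 9 | 90
60 | 4 | red | 5 | 4
60 | 4 | gray | 5 | 4
After WHERE (1 rows):
users.yr | users.amt | books.kind | books.qty | books.amt
1 | 10 | gold | 1 | 10
After SELECT (1 rows):
books.amt
10

== RESULT ==
books.amt
10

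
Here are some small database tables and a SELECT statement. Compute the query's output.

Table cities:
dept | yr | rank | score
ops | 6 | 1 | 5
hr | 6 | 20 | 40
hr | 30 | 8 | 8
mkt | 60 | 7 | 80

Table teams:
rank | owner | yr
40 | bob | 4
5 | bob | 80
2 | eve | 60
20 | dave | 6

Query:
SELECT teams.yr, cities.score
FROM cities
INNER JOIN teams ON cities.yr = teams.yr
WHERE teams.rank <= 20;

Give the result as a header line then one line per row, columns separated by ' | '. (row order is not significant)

After JOIN teams (3 rows):
cities.dept | cities.yr | cities.rank | cities.score | teams.rank | teams.owner | teams.yr
ops | 6 | 1 | 5 | 20 | dave | 6
hr | 6 | 20 | 40 | 20 | dave | 6
mkt | 60 | 7 | 80 | 2 | eve | 60
After WHERE (3 rows):
cities.dept | cities.yr | cities.rank | cities.score | teams.rank | teams.owner | teams.yr
ops | 6 | 1 | 5 | 20 | dave | 6
hr | 6 | 20 | 40 | 20 | dave | 6
mkt | 60 | 7 | 80 | 2 | eve | 60
After SELECT (3 rows):
teams.yr | cities.score
6 | 5
6 | 40
60 | 80

== RESULT ==
teams.yr | cities.score
6 | 5
6 | 40
60 | 80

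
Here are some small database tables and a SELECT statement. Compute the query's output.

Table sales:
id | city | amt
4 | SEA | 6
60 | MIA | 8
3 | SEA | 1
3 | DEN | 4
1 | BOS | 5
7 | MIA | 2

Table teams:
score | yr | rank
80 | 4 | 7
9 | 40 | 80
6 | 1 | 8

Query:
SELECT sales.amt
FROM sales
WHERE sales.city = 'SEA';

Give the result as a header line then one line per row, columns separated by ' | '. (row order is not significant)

== RESULT ==
sales.amt
6
1

Derivation:
After WHERE (2 rows):
sales.id | sales.city | sales.amt
4 | SEA | 6
3 | SEA | 1
After SELECT (2 rows):
sales.amt
6
1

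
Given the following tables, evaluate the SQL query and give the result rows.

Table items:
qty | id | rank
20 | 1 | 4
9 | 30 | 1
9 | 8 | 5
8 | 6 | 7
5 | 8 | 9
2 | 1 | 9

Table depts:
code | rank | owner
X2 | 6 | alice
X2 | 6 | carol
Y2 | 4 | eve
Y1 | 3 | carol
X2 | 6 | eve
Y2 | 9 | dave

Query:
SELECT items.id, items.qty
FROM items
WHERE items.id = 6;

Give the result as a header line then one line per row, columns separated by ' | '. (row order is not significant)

== RESULT ==
items.id | items.qty
6 | 8

Derivation:
After WHERE (1 rows):
items.qty | items.id | items.rank
8 | 6 | 7
After SELECT (1 rows):
items.id | items.qty
6 | 8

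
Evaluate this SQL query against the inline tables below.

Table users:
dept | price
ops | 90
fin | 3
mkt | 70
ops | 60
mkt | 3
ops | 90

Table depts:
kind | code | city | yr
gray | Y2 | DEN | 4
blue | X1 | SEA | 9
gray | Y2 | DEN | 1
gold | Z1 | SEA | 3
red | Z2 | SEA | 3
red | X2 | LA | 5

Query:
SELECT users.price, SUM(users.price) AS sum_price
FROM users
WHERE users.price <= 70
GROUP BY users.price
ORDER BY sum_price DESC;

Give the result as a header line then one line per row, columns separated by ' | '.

After WHERE (4 rows):
users.dept | users.price
fin | 3
mkt | 70
ops | 60
mkt | 3
After GROUP BY (3 rows):
users.price | sum_price
3 | 6
70 | 70
60 | 60
After ORDER BY (3 rows):
users.price | sum_price
70 | 70
60 | 60
3 | 6

== RESULT ==
users.price | sum_price
70 | 70
60 | 60
3 | 6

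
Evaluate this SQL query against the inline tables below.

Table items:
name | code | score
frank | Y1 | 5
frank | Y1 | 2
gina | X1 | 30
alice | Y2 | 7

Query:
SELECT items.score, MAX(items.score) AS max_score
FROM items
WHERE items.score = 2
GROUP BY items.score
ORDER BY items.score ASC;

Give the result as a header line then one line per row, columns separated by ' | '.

After WHERE (1 rows):
items.name | items.code | items.score
frank | Y1 | 2
After GROUP BY (1 rows):
items.score | max_score
2 | 2
After ORDER BY (1 rows):
items.score | max_score
2 | 2

== RESULT ==
items.score | max_score
2 | 2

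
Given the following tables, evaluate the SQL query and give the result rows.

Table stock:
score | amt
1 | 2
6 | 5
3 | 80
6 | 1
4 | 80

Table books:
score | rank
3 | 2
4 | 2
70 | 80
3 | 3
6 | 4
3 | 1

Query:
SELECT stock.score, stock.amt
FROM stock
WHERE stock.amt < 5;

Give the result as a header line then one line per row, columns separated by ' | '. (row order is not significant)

After WHERE (2 rows):
stock.score | stock.amt
1 | 2
6 | 1
After SELECT (2 rows):
stock.score | stock.amt
1 | 2
6 | 1

== RESULT ==
stock.score | stock.amt
1 | 2
6 | 1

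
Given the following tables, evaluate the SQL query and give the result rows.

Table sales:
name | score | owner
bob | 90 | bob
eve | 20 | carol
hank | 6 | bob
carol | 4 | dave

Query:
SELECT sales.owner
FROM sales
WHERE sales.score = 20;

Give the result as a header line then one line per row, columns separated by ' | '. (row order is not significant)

After WHERE (1 rows):
sales.name | sales.score | sales.owner
eve | 20 | carol
After SELECT (1 rows):
sales.owner
carol

== RESULT ==
sales.owner
carol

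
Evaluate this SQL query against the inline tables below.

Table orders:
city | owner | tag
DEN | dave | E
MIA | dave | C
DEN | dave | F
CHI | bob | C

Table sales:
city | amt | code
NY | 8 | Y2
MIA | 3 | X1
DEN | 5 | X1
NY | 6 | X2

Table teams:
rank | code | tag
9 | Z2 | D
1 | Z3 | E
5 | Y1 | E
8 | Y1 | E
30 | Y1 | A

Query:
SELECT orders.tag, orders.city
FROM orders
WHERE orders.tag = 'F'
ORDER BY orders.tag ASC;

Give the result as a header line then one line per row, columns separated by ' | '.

After WHERE (1 rows):
orders.city | orders.owner | orders.tag
DEN | dave | F
After SELECT (1 rows):
orders.tag | orders.city
F | DEN
After ORDER BY (1 rows):
orders.tag | orders.city
F | DEN

== RESULT ==
orders.tag | orders.city
F | DEN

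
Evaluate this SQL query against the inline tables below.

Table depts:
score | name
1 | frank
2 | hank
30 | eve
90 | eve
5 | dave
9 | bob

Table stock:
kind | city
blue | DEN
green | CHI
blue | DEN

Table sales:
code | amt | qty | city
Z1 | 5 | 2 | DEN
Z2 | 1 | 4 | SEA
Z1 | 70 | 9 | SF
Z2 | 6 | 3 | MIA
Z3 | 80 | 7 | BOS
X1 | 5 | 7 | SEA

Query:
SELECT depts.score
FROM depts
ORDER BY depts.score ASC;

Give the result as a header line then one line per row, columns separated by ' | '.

== RESULT ==
depts.score
1
2
5
9
30
90

Derivation:
After SELECT (6 rows):
depts.score
1
2
30
90
5
9
After ORDER BY (6 rows):
depts.score
1
2
5
9
30
90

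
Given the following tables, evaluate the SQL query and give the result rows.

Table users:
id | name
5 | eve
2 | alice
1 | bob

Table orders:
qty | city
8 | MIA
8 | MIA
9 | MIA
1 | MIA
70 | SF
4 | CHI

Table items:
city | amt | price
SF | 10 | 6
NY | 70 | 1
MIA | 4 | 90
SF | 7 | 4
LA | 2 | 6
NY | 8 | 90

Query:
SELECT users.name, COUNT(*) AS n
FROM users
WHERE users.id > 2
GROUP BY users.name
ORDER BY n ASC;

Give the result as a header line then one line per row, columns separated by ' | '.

== RESULT ==
users.name | n
eve | 1

Derivation:
After WHERE (1 rows):
users.id | users.name
5 | eve
After GROUP BY (1 rows):
users.name | n
eve | 1
After ORDER BY (1 rows):
users.name | n
eve | 1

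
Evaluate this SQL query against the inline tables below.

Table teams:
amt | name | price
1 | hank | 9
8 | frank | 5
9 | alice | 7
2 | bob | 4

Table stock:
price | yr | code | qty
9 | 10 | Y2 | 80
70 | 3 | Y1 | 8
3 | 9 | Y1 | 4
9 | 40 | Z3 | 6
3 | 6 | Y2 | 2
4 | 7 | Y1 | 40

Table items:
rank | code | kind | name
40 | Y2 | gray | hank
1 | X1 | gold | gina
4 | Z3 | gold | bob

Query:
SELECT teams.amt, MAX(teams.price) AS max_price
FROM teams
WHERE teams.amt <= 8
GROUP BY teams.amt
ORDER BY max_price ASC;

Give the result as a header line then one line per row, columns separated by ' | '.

== RESULT ==
teams.amt | max_price
2 | 4
8 | 5
1 | 9

Derivation:
After WHERE (3 rows):
teams.amt | teams.name | teams.price
1 | hank | 9
8 | frank | 5
2 | bob | 4
After GROUP BY (3 rows):
teams.amt | max_price
1 | 9
8 | 5
2 | 4
After ORDER BY (3 rows):
teams.amt | max_price
2 | 4
8 | 5
1 | 9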